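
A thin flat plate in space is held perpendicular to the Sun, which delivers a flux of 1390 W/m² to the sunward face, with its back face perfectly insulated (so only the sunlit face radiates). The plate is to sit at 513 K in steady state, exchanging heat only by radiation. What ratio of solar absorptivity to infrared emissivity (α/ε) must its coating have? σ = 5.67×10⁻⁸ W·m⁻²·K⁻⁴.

α/ε ≈ 2.83

Balance: αS·A = εσ·1A·T⁴ ⇒ α/ε = σT⁴/S.
α/ε = 5.67×10⁻⁸·(513)⁴/1390 = 5.67×10⁻⁸·6.926×10¹⁰/1390.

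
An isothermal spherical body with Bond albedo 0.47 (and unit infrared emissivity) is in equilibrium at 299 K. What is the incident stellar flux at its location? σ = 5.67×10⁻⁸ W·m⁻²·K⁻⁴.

S ≈ 3420 W/m²

(1−a)S·πr² = σ·4πr²·T⁴ ⇒ S = 4σT⁴/(1−a).
S = 4·5.67×10⁻⁸·7.993×10⁹/0.530.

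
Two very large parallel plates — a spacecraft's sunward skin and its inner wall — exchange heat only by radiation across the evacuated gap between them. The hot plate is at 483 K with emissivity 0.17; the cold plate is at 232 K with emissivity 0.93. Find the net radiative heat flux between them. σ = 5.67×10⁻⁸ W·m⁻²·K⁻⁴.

q ≈ 490 W/m²

For two infinite grey parallel plates, q = σ(T₁⁴ − T₂⁴)/(1/ε₁ + 1/ε₂ − 1).
T₁⁴ − T₂⁴ = 5.442×10¹⁰ − 2.897×10⁹ = 5.153×10¹⁰ K⁴.
1/ε₁ + 1/ε₂ − 1 = 5.882 + 1.075 − 1 = 5.958.
q = 5.67×10⁻⁸ × 5.153×10¹⁰ / 5.958.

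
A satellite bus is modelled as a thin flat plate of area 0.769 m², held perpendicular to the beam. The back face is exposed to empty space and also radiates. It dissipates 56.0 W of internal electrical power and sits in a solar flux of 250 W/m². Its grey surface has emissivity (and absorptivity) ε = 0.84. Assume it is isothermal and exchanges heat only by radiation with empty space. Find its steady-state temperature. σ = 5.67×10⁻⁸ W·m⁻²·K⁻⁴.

At steady state, absorbed solar power + internal power = radiated power.
Absorbed: α·S·A_cross = 0.84·250·0.7690 = 161.5 W (cross-section A).
Total input = 161.5 + 56.0 = 217.5 W.
Radiated: εσ·A_surf·T⁴ with A_surf = 2A = 1.538 m².
T⁴ = 217.5/(0.84·5.67×10⁻⁸·1.538) = 2.969×10⁹ K⁴.

T ≈ 233 K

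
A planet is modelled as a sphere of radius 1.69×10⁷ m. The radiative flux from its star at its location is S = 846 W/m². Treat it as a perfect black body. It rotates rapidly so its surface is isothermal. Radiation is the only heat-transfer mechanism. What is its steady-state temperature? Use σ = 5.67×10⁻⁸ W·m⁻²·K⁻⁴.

T ≈ 247 K

At equilibrium, absorbed power = emitted power.
Absorbing cross-section = πr² = 8.973×10¹⁴ m²; emitting surface = 4πr² = 3.589×10¹⁵ m² (ratio 4).
S·A_cross = εσ·A_surf·T⁴  ⇒  T⁴ = S/(4σ).
T⁴ = 1.00·846/(4·5.67×10⁻⁸) = 3.730×10⁹ K⁴.
T = (3.730×10⁹)^(1/4).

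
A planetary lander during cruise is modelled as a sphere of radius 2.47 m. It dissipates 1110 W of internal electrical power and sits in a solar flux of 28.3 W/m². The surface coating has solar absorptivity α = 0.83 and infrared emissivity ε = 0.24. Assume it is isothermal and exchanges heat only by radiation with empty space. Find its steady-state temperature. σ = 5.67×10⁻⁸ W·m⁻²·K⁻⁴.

T ≈ 197 K

At steady state, absorbed solar power + internal power = radiated power.
Absorbed: α·S·A_cross = 0.83·28.3·19.17 = 450.2 W (cross-section πr²).
Total input = 450.2 + 1110 = 1560 W.
Radiated: εσ·A_surf·T⁴ with A_surf = 4πr² = 76.67 m².
T⁴ = 1560/(0.24·5.67×10⁻⁸·76.67) = 1.495×10⁹ K⁴.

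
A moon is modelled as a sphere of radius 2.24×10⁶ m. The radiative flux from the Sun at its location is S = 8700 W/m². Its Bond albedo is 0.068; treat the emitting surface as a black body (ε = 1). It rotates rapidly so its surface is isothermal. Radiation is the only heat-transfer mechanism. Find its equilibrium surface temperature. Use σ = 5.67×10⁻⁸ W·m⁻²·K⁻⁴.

At equilibrium, absorbed power = emitted power.
Absorbing cross-section = πr² = 1.576×10¹³ m²; emitting surface = 4πr² = 6.305×10¹³ m² (ratio 4).
(1−a)S·A_cross = εσ·A_surf·T⁴  ⇒  T⁴ = (1−a)S/(4σ).
T⁴ = 0.932·8700/(4·5.67×10⁻⁸) = 3.575×10¹⁰ K⁴.
T = (3.575×10¹⁰)^(1/4).

T ≈ 435 K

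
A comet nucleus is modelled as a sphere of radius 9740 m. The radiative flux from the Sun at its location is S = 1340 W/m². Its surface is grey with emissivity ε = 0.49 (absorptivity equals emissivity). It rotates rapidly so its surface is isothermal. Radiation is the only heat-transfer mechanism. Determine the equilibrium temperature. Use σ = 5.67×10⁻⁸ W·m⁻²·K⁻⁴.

At equilibrium, absorbed power = emitted power.
Absorbing cross-section = πr² = 2.980×10⁸ m²; emitting surface = 4πr² = 1.192×10⁹ m² (ratio 4).
εS·A_cross = εσ·A_surf·T⁴  ⇒  T⁴ = S/(4σ)   (ε cancels).
T⁴ = 1340/(4·5.67×10⁻⁸) = 5.908×10⁹ K⁴.
T = (5.908×10⁹)^(1/4).

T ≈ 277 K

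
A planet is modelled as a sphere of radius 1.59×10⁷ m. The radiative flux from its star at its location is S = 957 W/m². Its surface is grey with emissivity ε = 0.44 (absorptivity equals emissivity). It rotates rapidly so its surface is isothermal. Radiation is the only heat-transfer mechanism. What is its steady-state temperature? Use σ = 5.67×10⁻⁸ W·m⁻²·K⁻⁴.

At equilibrium, absorbed power = emitted power.
Absorbing cross-section = πr² = 7.942×10¹⁴ m²; emitting surface = 4πr² = 3.177×10¹⁵ m² (ratio 4).
εS·A_cross = εσ·A_surf·T⁴  ⇒  T⁴ = S/(4σ)   (ε cancels).
T⁴ = 957/(4·5.67×10⁻⁸) = 4.220×10⁹ K⁴.
T = (4.220×10⁹)^(1/4).

T ≈ 255 K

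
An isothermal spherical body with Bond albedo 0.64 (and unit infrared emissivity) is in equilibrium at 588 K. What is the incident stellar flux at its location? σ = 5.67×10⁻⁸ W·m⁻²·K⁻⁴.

(1−a)S·πr² = σ·4πr²·T⁴ ⇒ S = 4σT⁴/(1−a).
S = 4·5.67×10⁻⁸·1.195×10¹¹/0.360.

S ≈ 75300 W/m²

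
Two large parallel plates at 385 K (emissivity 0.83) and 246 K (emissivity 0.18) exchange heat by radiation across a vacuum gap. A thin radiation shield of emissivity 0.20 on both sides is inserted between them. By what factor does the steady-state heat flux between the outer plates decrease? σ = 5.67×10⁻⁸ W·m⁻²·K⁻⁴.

Without shield: q₀ = σΔ(T⁴)/(1/ε₁+1/ε₂−1) with denominator 5.760.
With shield the two gaps are in series; the resistances add: (1/ε₁+1/ε_s−1)+(1/ε_s+1/ε₂−1) = 5.205+9.556 = 14.76.
Heat-flux ratio q₀/q = 14.76/5.760.

factor ≈ 2.56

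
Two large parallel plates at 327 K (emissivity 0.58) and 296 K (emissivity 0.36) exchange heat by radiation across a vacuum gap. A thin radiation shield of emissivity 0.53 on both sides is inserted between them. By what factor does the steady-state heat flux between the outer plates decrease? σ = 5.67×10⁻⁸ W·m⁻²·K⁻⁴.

factor ≈ 1.79

Without shield: q₀ = σΔ(T⁴)/(1/ε₁+1/ε₂−1) with denominator 3.502.
With shield the two gaps are in series; the resistances add: (1/ε₁+1/ε_s−1)+(1/ε_s+1/ε₂−1) = 2.611+3.665 = 6.276.
Heat-flux ratio q₀/q = 6.276/3.502.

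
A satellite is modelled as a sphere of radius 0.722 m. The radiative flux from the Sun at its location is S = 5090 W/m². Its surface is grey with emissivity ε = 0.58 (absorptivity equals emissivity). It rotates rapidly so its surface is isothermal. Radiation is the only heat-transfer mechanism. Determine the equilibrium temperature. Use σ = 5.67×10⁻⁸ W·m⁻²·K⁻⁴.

T ≈ 387 K

At equilibrium, absorbed power = emitted power.
Absorbing cross-section = πr² = 1.638 m²; emitting surface = 4πr² = 6.551 m² (ratio 4).
εS·A_cross = εσ·A_surf·T⁴  ⇒  T⁴ = S/(4σ)   (ε cancels).
T⁴ = 5090/(4·5.67×10⁻⁸) = 2.244×10¹⁰ K⁴.
T = (2.244×10¹⁰)^(1/4).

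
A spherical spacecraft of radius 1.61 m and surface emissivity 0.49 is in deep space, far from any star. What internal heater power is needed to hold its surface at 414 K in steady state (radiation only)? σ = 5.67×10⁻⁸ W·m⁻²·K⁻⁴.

P ≈ 26600 W

P = εσ·4πr²·T⁴.
4πr² = 32.57 m²; T⁴ = 2.938×10¹⁰ K⁴.
P = 0.49·5.67×10⁻⁸·32.57·2.938×10¹⁰.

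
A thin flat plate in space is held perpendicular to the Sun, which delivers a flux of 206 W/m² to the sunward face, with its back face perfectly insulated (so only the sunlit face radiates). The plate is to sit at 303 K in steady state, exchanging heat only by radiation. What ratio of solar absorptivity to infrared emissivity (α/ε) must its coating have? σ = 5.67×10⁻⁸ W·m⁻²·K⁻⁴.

Balance: αS·A = εσ·1A·T⁴ ⇒ α/ε = σT⁴/S.
α/ε = 5.67×10⁻⁸·(303)⁴/206 = 5.67×10⁻⁸·8.429×10⁹/206.

α/ε ≈ 2.32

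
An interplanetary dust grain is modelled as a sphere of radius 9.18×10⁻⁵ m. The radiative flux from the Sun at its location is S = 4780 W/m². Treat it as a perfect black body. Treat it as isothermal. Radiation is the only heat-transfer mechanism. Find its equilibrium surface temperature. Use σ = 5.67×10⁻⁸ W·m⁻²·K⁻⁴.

At equilibrium, absorbed power = emitted power.
Absorbing cross-section = πr² = 2.647×10⁻⁸ m²; emitting surface = 4πr² = 1.059×10⁻⁷ m² (ratio 4).
S·A_cross = εσ·A_surf·T⁴  ⇒  T⁴ = S/(4σ).
T⁴ = 1.00·4780/(4·5.67×10⁻⁸) = 2.108×10¹⁰ K⁴.
T = (2.108×10¹⁰)^(1/4).

T ≈ 381 K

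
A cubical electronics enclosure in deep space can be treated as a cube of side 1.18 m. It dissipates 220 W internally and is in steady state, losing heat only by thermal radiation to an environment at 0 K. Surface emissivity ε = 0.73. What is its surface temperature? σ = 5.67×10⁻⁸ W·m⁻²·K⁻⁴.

Steady state: internal power = radiated power, P = εσA T⁴.
Radiating area A = 6L² = 8.354 m².
T⁴ = P/(εσA) = 220/(0.73·5.67×10⁻⁸·8.354) = 6.362×10⁸ K⁴.
T = (6.362×10⁸)^(1/4).

T ≈ 159 K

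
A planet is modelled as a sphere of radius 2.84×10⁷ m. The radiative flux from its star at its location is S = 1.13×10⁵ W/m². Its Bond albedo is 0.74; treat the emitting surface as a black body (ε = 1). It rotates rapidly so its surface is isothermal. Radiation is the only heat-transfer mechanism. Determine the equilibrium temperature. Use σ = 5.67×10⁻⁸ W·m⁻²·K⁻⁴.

T ≈ 600 K

At equilibrium, absorbed power = emitted power.
Absorbing cross-section = πr² = 2.534×10¹⁵ m²; emitting surface = 4πr² = 1.014×10¹⁶ m² (ratio 4).
(1−a)S·A_cross = εσ·A_surf·T⁴  ⇒  T⁴ = (1−a)S/(4σ).
T⁴ = 0.260·1.13×10⁵/(4·5.67×10⁻⁸) = 1.295×10¹¹ K⁴.
T = (1.295×10¹¹)^(1/4).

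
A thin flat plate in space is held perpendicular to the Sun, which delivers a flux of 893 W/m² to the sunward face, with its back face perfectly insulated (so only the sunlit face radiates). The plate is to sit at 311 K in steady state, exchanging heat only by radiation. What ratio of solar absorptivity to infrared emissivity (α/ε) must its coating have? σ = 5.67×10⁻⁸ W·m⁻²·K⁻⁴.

Balance: αS·A = εσ·1A·T⁴ ⇒ α/ε = σT⁴/S.
α/ε = 5.67×10⁻⁸·(311)⁴/893 = 5.67×10⁻⁸·9.355×10⁹/893.

α/ε ≈ 0.594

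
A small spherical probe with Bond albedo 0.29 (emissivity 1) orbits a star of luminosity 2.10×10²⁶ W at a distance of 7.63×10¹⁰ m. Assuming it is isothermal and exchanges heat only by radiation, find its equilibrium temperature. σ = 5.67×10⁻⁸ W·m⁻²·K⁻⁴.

T ≈ 308 K

First find the stellar flux at distance d: S = L/(4πd²) = 2.10×10²⁶/(4π·(7.63×10¹⁰)²) = 2871 W/m².
For an isothermal sphere, absorbed (1−a)S·πr² = emitted σ·4πr²·T⁴, so T⁴ = (1−a)S/(4σ).
T⁴ = 0.710·2871/(4·5.67×10⁻⁸) = 8.986×10⁹ K⁴.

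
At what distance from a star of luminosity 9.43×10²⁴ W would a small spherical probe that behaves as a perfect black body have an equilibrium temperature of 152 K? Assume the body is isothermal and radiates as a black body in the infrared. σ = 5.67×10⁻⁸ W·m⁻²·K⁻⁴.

d ≈ 7.87×10¹⁰ m

For an isothermal black-emitting sphere, (1−a)S·πr² = σ·4πr²·T⁴ ⇒ S = 4σT⁴/(1−a).
S = 4·5.67×10⁻⁸·(152)⁴/1.00 = 121.1 W/m².
Flux falls as S = L/(4πd²), so d = √(L/(4πS)) = √(9.43×10²⁴/(4π·121.1)).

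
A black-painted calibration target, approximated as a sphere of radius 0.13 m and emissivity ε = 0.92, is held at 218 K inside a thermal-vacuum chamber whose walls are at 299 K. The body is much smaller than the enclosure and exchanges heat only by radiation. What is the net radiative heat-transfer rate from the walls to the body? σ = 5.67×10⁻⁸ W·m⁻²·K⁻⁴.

P_net ≈ 63.5 W

For a small grey body in a large enclosure: P_net = εσA(T_body⁴ − T_wall⁴).
A = 4πr² = 0.2124 m²; T_body⁴ − T_wall⁴ = 2.259×10⁹ − 7.993×10⁹ = -5.734×10⁹ K⁴.
|P_net| = 0.92·5.67×10⁻⁸·0.2124·5.734×10⁹.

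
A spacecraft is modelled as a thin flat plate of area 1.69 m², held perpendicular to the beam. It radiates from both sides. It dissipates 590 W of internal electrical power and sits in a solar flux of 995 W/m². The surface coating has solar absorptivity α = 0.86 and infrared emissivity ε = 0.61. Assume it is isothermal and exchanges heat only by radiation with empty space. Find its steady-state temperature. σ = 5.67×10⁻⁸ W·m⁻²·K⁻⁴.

At steady state, absorbed solar power + internal power = radiated power.
Absorbed: α·S·A_cross = 0.86·995·1.690 = 1446 W (cross-section A).
Total input = 1446 + 590 = 2036 W.
Radiated: εσ·A_surf·T⁴ with A_surf = 2A = 3.380 m².
T⁴ = 2036/(0.61·5.67×10⁻⁸·3.380) = 1.742×10¹⁰ K⁴.

T ≈ 363 K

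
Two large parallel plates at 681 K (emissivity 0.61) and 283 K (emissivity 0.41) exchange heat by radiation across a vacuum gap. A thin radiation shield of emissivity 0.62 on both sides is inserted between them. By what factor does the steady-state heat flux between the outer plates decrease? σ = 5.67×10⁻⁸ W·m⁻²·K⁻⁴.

factor ≈ 1.72

Without shield: q₀ = σΔ(T⁴)/(1/ε₁+1/ε₂−1) with denominator 3.078.
With shield the two gaps are in series; the resistances add: (1/ε₁+1/ε_s−1)+(1/ε_s+1/ε₂−1) = 2.252+3.052 = 5.304.
Heat-flux ratio q₀/q = 5.304/3.078.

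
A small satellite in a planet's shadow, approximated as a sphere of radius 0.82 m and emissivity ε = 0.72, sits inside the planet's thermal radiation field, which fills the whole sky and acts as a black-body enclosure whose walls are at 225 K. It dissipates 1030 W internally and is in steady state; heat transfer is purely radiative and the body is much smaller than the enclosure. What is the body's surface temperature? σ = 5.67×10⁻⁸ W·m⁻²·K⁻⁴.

For a small grey body in a large enclosure, net radiated power = εσA(T⁴ − T_w⁴).
Steady state: P = εσA(T⁴ − T_w⁴) with A = 4πr² = 8.450 m².
T⁴ = P/(εσA) + T_w⁴ = 1030/(0.72·5.67×10⁻⁸·8.450) + (225)⁴
    = 2.986×10⁹ + 2.563×10⁹ = 5.549×10⁹ K⁴.

T ≈ 273 K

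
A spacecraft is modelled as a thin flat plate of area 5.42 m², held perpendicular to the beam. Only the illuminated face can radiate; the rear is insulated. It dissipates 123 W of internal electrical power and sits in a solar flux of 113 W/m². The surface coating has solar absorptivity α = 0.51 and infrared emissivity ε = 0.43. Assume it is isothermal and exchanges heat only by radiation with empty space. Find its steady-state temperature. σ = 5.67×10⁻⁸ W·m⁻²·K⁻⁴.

T ≈ 240 K

At steady state, absorbed solar power + internal power = radiated power.
Absorbed: α·S·A_cross = 0.51·113·5.420 = 312.4 W (cross-section A).
Total input = 312.4 + 123 = 435.4 W.
Radiated: εσ·A_surf·T⁴ with A_surf = A = 5.420 m².
T⁴ = 435.4/(0.43·5.67×10⁻⁸·5.420) = 3.295×10⁹ K⁴.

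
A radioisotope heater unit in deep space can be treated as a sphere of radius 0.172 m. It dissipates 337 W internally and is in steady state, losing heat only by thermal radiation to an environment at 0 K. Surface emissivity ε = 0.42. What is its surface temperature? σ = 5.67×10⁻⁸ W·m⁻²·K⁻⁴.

Steady state: internal power = radiated power, P = εσA T⁴.
Radiating area A = 4πr² = 0.3718 m².
T⁴ = P/(εσA) = 337/(0.42·5.67×10⁻⁸·0.3718) = 3.807×10¹⁰ K⁴.
T = (3.807×10¹⁰)^(1/4).

T ≈ 442 K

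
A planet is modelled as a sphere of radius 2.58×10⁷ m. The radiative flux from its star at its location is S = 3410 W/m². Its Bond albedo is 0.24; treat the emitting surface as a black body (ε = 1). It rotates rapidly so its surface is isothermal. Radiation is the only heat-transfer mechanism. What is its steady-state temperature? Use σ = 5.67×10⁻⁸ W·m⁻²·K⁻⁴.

At equilibrium, absorbed power = emitted power.
Absorbing cross-section = πr² = 2.091×10¹⁵ m²; emitting surface = 4πr² = 8.365×10¹⁵ m² (ratio 4).
(1−a)S·A_cross = εσ·A_surf·T⁴  ⇒  T⁴ = (1−a)S/(4σ).
T⁴ = 0.760·3410/(4·5.67×10⁻⁸) = 1.143×10¹⁰ K⁴.
T = (1.143×10¹⁰)^(1/4).

T ≈ 327 K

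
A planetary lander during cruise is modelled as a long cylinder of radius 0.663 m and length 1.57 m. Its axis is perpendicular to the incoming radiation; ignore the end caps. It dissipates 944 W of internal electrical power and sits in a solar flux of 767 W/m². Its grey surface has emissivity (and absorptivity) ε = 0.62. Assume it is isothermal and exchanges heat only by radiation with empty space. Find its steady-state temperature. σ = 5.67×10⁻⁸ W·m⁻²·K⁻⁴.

T ≈ 303 K

At steady state, absorbed solar power + internal power = radiated power.
Absorbed: α·S·A_cross = 0.62·767·2.082 = 990.0 W (cross-section 2rL).
Total input = 990.0 + 944 = 1934 W.
Radiated: εσ·A_surf·T⁴ with A_surf = 2πrL = 6.540 m².
T⁴ = 1934/(0.62·5.67×10⁻⁸·6.540) = 8.412×10⁹ K⁴.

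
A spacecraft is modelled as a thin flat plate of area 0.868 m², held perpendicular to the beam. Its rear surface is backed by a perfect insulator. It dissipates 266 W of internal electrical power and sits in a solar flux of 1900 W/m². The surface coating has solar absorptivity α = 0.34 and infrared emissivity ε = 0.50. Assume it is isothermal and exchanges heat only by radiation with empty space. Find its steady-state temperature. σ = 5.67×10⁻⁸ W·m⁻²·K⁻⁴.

At steady state, absorbed solar power + internal power = radiated power.
Absorbed: α·S·A_cross = 0.34·1900·0.8680 = 560.7 W (cross-section A).
Total input = 560.7 + 266 = 826.7 W.
Radiated: εσ·A_surf·T⁴ with A_surf = A = 0.8680 m².
T⁴ = 826.7/(0.50·5.67×10⁻⁸·0.8680) = 3.360×10¹⁰ K⁴.

T ≈ 428 K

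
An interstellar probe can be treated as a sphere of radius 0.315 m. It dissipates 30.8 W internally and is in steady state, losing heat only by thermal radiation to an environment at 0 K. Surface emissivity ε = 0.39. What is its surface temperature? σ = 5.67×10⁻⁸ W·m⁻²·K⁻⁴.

Steady state: internal power = radiated power, P = εσA T⁴.
Radiating area A = 4πr² = 1.247 m².
T⁴ = P/(εσA) = 30.8/(0.39·5.67×10⁻⁸·1.247) = 1.117×10⁹ K⁴.
T = (1.117×10⁹)^(1/4).

T ≈ 183 K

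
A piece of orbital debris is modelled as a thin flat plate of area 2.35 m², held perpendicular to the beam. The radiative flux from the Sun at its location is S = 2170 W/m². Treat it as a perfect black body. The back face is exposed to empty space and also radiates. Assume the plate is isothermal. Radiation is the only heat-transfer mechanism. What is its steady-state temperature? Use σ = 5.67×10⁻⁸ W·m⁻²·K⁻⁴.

At equilibrium, absorbed power = emitted power.
Absorbing cross-section = A = 2.350 m²; emitting surface = 2A = 4.700 m² (ratio 2).
S·A_cross = εσ·A_surf·T⁴  ⇒  T⁴ = S/(2σ).
T⁴ = 1.00·2170/(2·5.67×10⁻⁸) = 1.914×10¹⁰ K⁴.
T = (1.914×10¹⁰)^(1/4).

T ≈ 372 K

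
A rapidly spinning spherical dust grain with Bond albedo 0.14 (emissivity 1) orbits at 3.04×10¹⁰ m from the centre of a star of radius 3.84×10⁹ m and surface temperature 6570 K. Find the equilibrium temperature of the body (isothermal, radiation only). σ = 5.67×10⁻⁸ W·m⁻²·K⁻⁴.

The star's surface emits σT_*⁴; at distance d the flux is S = σT_*⁴(R_*/d)².
S = 5.67×10⁻⁸·(6570)⁴·(3.84×10⁹/3.04×10¹⁰)² = 1.686×10⁶ W/m².
For an isothermal sphere T⁴ = (1−a)S/(4σ) = 6.392×10¹² K⁴.

T ≈ 1590 K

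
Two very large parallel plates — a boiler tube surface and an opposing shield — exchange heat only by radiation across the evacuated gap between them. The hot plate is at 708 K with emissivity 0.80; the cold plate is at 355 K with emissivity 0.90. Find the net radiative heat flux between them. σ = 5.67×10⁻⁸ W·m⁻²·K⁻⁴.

q ≈ 9810 W/m²

For two infinite grey parallel plates, q = σ(T₁⁴ − T₂⁴)/(1/ε₁ + 1/ε₂ − 1).
T₁⁴ − T₂⁴ = 2.513×10¹¹ − 1.588×10¹⁰ = 2.354×10¹¹ K⁴.
1/ε₁ + 1/ε₂ − 1 = 1.250 + 1.111 − 1 = 1.361.
q = 5.67×10⁻⁸ × 2.354×10¹¹ / 1.361.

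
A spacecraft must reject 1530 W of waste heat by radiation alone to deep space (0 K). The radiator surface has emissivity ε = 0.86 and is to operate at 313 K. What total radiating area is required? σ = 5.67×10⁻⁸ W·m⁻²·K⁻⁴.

P = εσA T⁴ ⇒ A = P/(εσT⁴).
T⁴ = 9.598×10⁹ K⁴.
A = 1530/(0.86 × 5.67×10⁻⁸ × 9.598×10⁹).

A ≈ 3.27 m²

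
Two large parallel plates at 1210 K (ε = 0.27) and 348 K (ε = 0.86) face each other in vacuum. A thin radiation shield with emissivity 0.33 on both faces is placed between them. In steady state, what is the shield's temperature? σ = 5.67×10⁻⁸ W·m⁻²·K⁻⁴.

T_s ≈ 939 K

In steady state the net flux on the hot side equals that on the cold side.
σ(T₁⁴−T_s⁴)/D₁ = σ(T_s⁴−T₂⁴)/D₂, with D₁ = 1/ε₁+1/ε_s−1 = 5.734, D₂ = 1/ε_s+1/ε₂−1 = 3.193.
Solve for T_s⁴: T_s⁴ = (D₂·T₁⁴ + D₁·T₂⁴)/(D₁+D₂) = 7.762×10¹¹ K⁴.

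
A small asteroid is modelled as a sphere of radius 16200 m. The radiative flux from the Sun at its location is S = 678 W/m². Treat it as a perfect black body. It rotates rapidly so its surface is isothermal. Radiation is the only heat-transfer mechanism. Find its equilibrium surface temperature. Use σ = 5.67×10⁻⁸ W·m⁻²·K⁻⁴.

T ≈ 234 K

At equilibrium, absorbed power = emitted power.
Absorbing cross-section = πr² = 8.245×10⁸ m²; emitting surface = 4πr² = 3.298×10⁹ m² (ratio 4).
S·A_cross = εσ·A_surf·T⁴  ⇒  T⁴ = S/(4σ).
T⁴ = 1.00·678/(4·5.67×10⁻⁸) = 2.989×10⁹ K⁴.
T = (2.989×10⁹)^(1/4).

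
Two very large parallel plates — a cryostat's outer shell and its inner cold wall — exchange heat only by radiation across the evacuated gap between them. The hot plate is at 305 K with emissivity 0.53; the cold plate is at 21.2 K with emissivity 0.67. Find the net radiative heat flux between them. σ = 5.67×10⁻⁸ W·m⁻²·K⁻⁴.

q ≈ 206 W/m²

For two infinite grey parallel plates, q = σ(T₁⁴ − T₂⁴)/(1/ε₁ + 1/ε₂ − 1).
T₁⁴ − T₂⁴ = 8.654×10⁹ − 2.020×10⁵ = 8.653×10⁹ K⁴.
1/ε₁ + 1/ε₂ − 1 = 1.887 + 1.493 − 1 = 2.379.
q = 5.67×10⁻⁸ × 8.653×10⁹ / 2.379.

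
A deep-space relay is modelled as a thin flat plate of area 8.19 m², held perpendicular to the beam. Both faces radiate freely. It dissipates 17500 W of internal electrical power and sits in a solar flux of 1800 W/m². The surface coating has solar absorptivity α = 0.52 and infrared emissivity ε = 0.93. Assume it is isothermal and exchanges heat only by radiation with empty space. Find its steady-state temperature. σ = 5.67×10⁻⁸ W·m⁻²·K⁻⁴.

At steady state, absorbed solar power + internal power = radiated power.
Absorbed: α·S·A_cross = 0.52·1800·8.190 = 7666 W (cross-section A).
Total input = 7666 + 17500 = 25170 W.
Radiated: εσ·A_surf·T⁴ with A_surf = 2A = 16.38 m².
T⁴ = 25170/(0.93·5.67×10⁻⁸·16.38) = 2.914×10¹⁰ K⁴.

T ≈ 413 K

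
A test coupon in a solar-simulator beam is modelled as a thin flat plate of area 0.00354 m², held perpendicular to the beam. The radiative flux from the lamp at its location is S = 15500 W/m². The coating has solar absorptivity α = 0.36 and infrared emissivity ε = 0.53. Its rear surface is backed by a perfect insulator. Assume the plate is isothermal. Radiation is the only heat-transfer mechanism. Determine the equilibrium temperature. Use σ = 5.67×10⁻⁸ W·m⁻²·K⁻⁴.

T ≈ 656 K

At equilibrium, absorbed power = emitted power.
Absorbing cross-section = A = 0.003540 m²; emitting surface = A = 0.003540 m² (ratio 1).
αS·A_cross = εσ·A_surf·T⁴  ⇒  T⁴ = αS/(ε·1σ).
T⁴ = 0.360·15500/(0.53·1·5.67×10⁻⁸) = 1.857×10¹¹ K⁴.
T = (1.857×10¹¹)^(1/4).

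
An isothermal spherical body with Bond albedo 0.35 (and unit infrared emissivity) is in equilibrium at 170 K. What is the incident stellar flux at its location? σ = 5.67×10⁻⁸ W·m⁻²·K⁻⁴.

(1−a)S·πr² = σ·4πr²·T⁴ ⇒ S = 4σT⁴/(1−a).
S = 4·5.67×10⁻⁸·8.352×10⁸/0.650.

S ≈ 291 W/m²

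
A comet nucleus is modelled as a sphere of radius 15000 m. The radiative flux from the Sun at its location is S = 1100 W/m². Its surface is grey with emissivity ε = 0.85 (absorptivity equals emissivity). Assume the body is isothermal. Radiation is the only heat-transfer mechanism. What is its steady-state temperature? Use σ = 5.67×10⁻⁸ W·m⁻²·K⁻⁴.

At equilibrium, absorbed power = emitted power.
Absorbing cross-section = πr² = 7.069×10⁸ m²; emitting surface = 4πr² = 2.827×10⁹ m² (ratio 4).
εS·A_cross = εσ·A_surf·T⁴  ⇒  T⁴ = S/(4σ)   (ε cancels).
T⁴ = 1100/(4·5.67×10⁻⁸) = 4.850×10⁹ K⁴.
T = (4.850×10⁹)^(1/4).

T ≈ 264 K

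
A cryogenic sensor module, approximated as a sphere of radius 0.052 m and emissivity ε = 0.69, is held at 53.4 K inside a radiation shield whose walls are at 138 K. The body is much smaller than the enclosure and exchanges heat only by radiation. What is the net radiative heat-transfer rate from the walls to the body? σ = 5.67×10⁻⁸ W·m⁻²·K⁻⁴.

P_net ≈ 0.471 W

For a small grey body in a large enclosure: P_net = εσA(T_body⁴ − T_wall⁴).
A = 4πr² = 0.03398 m²; T_body⁴ − T_wall⁴ = 8.131×10⁶ − 3.627×10⁸ = -3.545×10⁸ K⁴.
|P_net| = 0.69·5.67×10⁻⁸·0.03398·3.545×10⁸.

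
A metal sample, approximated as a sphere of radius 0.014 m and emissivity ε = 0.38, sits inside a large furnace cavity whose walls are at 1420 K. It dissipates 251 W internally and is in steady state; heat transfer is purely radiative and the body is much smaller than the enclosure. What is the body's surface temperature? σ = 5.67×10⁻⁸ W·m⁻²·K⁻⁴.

For a small grey body in a large enclosure, net radiated power = εσA(T⁴ − T_w⁴).
Steady state: P = εσA(T⁴ − T_w⁴) with A = 4πr² = 0.002463 m².
T⁴ = P/(εσA) + T_w⁴ = 251/(0.38·5.67×10⁻⁸·0.002463) + (1420)⁴
    = 4.730×10¹² + 4.066×10¹² = 8.796×10¹² K⁴.

T ≈ 1720 K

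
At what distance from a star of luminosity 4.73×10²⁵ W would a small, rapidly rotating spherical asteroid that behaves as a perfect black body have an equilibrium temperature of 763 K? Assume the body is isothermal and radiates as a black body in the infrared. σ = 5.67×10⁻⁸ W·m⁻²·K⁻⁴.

For an isothermal black-emitting sphere, (1−a)S·πr² = σ·4πr²·T⁴ ⇒ S = 4σT⁴/(1−a).
S = 4·5.67×10⁻⁸·(763)⁴/1.00 = 76870 W/m².
Flux falls as S = L/(4πd²), so d = √(L/(4πS)) = √(4.73×10²⁵/(4π·76870)).

d ≈ 7.00×10⁹ m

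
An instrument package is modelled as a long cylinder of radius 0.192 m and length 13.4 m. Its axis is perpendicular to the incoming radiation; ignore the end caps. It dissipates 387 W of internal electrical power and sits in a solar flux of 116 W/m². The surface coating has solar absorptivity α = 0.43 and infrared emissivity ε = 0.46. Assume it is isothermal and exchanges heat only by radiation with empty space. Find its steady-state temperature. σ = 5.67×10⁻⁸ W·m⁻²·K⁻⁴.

T ≈ 198 K

At steady state, absorbed solar power + internal power = radiated power.
Absorbed: α·S·A_cross = 0.43·116·5.146 = 256.7 W (cross-section 2rL).
Total input = 256.7 + 387 = 643.7 W.
Radiated: εσ·A_surf·T⁴ with A_surf = 2πrL = 16.17 m².
T⁴ = 643.7/(0.46·5.67×10⁻⁸·16.17) = 1.527×10⁹ K⁴.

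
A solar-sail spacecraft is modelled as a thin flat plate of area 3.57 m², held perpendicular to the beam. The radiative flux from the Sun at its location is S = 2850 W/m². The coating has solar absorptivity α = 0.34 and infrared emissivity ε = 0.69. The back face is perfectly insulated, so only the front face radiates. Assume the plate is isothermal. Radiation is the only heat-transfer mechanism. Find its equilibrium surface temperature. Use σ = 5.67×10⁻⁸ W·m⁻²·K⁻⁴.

At equilibrium, absorbed power = emitted power.
Absorbing cross-section = A = 3.570 m²; emitting surface = A = 3.570 m² (ratio 1).
αS·A_cross = εσ·A_surf·T⁴  ⇒  T⁴ = αS/(ε·1σ).
T⁴ = 0.340·2850/(0.69·1·5.67×10⁻⁸) = 2.477×10¹⁰ K⁴.
T = (2.477×10¹⁰)^(1/4).

T ≈ 397 K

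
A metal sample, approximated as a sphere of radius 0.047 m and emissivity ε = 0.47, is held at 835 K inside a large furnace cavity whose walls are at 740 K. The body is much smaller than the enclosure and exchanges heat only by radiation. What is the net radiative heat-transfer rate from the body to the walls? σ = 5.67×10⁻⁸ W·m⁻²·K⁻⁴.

For a small grey body in a large enclosure: P_net = εσA(T_body⁴ − T_wall⁴).
A = 4πr² = 0.02776 m²; T_body⁴ − T_wall⁴ = 4.861×10¹¹ − 2.999×10¹¹ = 1.863×10¹¹ K⁴.
|P_net| = 0.47·5.67×10⁻⁸·0.02776·1.863×10¹¹.

P_net ≈ 138 W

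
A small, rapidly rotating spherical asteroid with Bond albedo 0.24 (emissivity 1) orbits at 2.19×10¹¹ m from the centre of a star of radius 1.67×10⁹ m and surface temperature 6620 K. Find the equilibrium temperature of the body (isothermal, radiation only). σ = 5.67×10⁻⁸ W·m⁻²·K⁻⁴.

T ≈ 382 K

The star's surface emits σT_*⁴; at distance d the flux is S = σT_*⁴(R_*/d)².
S = 5.67×10⁻⁸·(6620)⁴·(1.67×10⁹/2.19×10¹¹)² = 6332 W/m².
For an isothermal sphere T⁴ = (1−a)S/(4σ) = 2.122×10¹⁰ K⁴.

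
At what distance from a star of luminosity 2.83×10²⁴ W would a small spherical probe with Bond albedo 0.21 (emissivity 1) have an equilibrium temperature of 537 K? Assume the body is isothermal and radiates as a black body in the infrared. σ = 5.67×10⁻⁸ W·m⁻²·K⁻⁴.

d ≈ 3.07×10⁹ m

For an isothermal black-emitting sphere, (1−a)S·πr² = σ·4πr²·T⁴ ⇒ S = 4σT⁴/(1−a).
S = 4·5.67×10⁻⁸·(537)⁴/0.790 = 23870 W/m².
Flux falls as S = L/(4πd²), so d = √(L/(4πS)) = √(2.83×10²⁴/(4π·23870)).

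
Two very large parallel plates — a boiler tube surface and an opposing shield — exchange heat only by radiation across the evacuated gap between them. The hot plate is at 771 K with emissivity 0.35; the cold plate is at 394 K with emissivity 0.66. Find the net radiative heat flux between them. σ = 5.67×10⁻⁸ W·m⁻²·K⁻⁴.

q ≈ 5540 W/m²

For two infinite grey parallel plates, q = σ(T₁⁴ − T₂⁴)/(1/ε₁ + 1/ε₂ − 1).
T₁⁴ − T₂⁴ = 3.534×10¹¹ − 2.410×10¹⁰ = 3.293×10¹¹ K⁴.
1/ε₁ + 1/ε₂ − 1 = 2.857 + 1.515 − 1 = 3.372.
q = 5.67×10⁻⁸ × 3.293×10¹¹ / 3.372.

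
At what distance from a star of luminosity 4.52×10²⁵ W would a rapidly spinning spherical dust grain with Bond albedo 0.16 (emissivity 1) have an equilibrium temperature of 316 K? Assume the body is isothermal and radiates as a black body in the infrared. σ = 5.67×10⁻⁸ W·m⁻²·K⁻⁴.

d ≈ 3.66×10¹⁰ m

For an isothermal black-emitting sphere, (1−a)S·πr² = σ·4πr²·T⁴ ⇒ S = 4σT⁴/(1−a).
S = 4·5.67×10⁻⁸·(316)⁴/0.840 = 2692 W/m².
Flux falls as S = L/(4πd²), so d = √(L/(4πS)) = √(4.52×10²⁵/(4π·2692)).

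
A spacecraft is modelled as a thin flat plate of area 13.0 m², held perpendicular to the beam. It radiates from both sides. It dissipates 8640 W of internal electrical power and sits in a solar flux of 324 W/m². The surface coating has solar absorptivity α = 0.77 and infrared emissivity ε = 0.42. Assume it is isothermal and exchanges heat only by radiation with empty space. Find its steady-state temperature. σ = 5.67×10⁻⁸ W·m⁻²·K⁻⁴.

At steady state, absorbed solar power + internal power = radiated power.
Absorbed: α·S·A_cross = 0.77·324·13.00 = 3243 W (cross-section A).
Total input = 3243 + 8640 = 11880 W.
Radiated: εσ·A_surf·T⁴ with A_surf = 2A = 26.00 m².
T⁴ = 11880/(0.42·5.67×10⁻⁸·26.00) = 1.919×10¹⁰ K⁴.

T ≈ 372 K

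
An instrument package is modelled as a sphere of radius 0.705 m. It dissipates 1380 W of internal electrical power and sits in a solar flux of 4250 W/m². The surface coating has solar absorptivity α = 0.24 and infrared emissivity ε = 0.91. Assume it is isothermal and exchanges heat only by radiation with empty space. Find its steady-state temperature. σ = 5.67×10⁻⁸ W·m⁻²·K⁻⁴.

T ≈ 310 K

At steady state, absorbed solar power + internal power = radiated power.
Absorbed: α·S·A_cross = 0.24·4250·1.561 = 1593 W (cross-section πr²).
Total input = 1593 + 1380 = 2973 W.
Radiated: εσ·A_surf·T⁴ with A_surf = 4πr² = 6.246 m².
T⁴ = 2973/(0.91·5.67×10⁻⁸·6.246) = 9.224×10⁹ K⁴.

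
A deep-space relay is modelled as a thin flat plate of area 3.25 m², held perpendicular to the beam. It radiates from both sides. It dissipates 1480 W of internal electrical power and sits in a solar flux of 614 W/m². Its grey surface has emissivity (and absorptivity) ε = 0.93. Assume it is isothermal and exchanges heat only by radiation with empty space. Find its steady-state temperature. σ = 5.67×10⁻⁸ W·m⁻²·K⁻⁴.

At steady state, absorbed solar power + internal power = radiated power.
Absorbed: α·S·A_cross = 0.93·614·3.250 = 1856 W (cross-section A).
Total input = 1856 + 1480 = 3336 W.
Radiated: εσ·A_surf·T⁴ with A_surf = 2A = 6.500 m².
T⁴ = 3336/(0.93·5.67×10⁻⁸·6.500) = 9.732×10⁹ K⁴.

T ≈ 314 K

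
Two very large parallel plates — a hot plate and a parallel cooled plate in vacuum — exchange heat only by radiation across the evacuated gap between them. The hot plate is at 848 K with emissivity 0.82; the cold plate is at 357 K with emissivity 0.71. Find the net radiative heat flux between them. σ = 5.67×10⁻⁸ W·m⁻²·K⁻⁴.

For two infinite grey parallel plates, q = σ(T₁⁴ − T₂⁴)/(1/ε₁ + 1/ε₂ − 1).
T₁⁴ − T₂⁴ = 5.171×10¹¹ − 1.624×10¹⁰ = 5.009×10¹¹ K⁴.
1/ε₁ + 1/ε₂ − 1 = 1.220 + 1.408 − 1 = 1.628.
q = 5.67×10⁻⁸ × 5.009×10¹¹ / 1.628.

q ≈ 17400 W/m²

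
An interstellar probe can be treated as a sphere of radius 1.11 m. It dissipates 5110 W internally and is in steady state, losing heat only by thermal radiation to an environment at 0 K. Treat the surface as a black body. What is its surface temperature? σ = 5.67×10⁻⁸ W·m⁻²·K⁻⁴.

Steady state: internal power = radiated power, P = εσA T⁴.
Radiating area A = 4πr² = 15.48 m².
T⁴ = P/(εσA) = 5110/(1.0·5.67×10⁻⁸·15.48) = 5.821×10⁹ K⁴.
T = (5.821×10⁹)^(1/4).

T ≈ 276 K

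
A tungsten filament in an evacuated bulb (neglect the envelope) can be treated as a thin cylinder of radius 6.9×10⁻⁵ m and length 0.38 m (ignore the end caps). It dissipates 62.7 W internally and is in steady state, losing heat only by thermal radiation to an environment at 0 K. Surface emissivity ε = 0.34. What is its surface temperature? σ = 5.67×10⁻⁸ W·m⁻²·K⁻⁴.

Steady state: internal power = radiated power, P = εσA T⁴.
Radiating area A = 2πrL = 1.647×10⁻⁴ m².
T⁴ = P/(εσA) = 62.7/(0.34·5.67×10⁻⁸·1.647×10⁻⁴) = 1.974×10¹³ K⁴.
T = (1.974×10¹³)^(1/4).

T ≈ 2110 K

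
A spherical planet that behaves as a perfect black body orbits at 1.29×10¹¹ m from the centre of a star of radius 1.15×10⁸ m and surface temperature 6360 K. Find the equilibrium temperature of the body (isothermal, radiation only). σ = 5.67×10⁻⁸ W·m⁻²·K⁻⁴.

T ≈ 134 K

The star's surface emits σT_*⁴; at distance d the flux is S = σT_*⁴(R_*/d)².
S = 5.67×10⁻⁸·(6360)⁴·(1.15×10⁸/1.29×10¹¹)² = 73.73 W/m².
For an isothermal sphere T⁴ = (1−a)S/(4σ) = 3.251×10⁸ K⁴.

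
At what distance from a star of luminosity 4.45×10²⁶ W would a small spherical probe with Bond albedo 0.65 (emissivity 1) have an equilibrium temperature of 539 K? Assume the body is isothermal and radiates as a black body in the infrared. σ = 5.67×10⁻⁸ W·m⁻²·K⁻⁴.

For an isothermal black-emitting sphere, (1−a)S·πr² = σ·4πr²·T⁴ ⇒ S = 4σT⁴/(1−a).
S = 4·5.67×10⁻⁸·(539)⁴/0.350 = 54690 W/m².
Flux falls as S = L/(4πd²), so d = √(L/(4πS)) = √(4.45×10²⁶/(4π·54690)).

d ≈ 2.54×10¹⁰ m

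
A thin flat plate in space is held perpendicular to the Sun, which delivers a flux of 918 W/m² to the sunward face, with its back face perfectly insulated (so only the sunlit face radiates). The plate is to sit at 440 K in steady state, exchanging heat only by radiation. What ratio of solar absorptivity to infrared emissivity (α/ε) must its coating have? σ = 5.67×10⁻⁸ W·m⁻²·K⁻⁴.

α/ε ≈ 2.32

Balance: αS·A = εσ·1A·T⁴ ⇒ α/ε = σT⁴/S.
α/ε = 5.67×10⁻⁸·(440)⁴/918 = 5.67×10⁻⁸·3.748×10¹⁰/918.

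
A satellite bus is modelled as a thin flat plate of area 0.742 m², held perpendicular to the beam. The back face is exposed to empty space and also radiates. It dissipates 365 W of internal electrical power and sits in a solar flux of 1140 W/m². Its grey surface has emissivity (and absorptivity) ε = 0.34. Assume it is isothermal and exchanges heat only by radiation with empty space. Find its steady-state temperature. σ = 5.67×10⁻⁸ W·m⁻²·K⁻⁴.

At steady state, absorbed solar power + internal power = radiated power.
Absorbed: α·S·A_cross = 0.34·1140·0.7420 = 287.6 W (cross-section A).
Total input = 287.6 + 365 = 652.6 W.
Radiated: εσ·A_surf·T⁴ with A_surf = 2A = 1.484 m².
T⁴ = 652.6/(0.34·5.67×10⁻⁸·1.484) = 2.281×10¹⁰ K⁴.

T ≈ 389 K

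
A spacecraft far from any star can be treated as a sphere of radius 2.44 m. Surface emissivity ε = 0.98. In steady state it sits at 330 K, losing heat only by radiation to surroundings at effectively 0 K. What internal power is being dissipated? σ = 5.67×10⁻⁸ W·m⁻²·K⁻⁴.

P ≈ 49300 W

Steady state: P = εσA T⁴.
A = 4πr² = 74.82 m²; T⁴ = (330)⁴ = 1.186×10¹⁰ K⁴.
P = 0.98 × 5.67×10⁻⁸ × 74.82 × 1.186×10¹⁰.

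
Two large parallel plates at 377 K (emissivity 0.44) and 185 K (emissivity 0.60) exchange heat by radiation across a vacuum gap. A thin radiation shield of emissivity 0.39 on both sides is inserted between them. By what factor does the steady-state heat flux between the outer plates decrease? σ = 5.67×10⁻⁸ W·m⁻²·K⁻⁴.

Without shield: q₀ = σΔ(T⁴)/(1/ε₁+1/ε₂−1) with denominator 2.939.
With shield the two gaps are in series; the resistances add: (1/ε₁+1/ε_s−1)+(1/ε_s+1/ε₂−1) = 3.837+3.231 = 7.068.
Heat-flux ratio q₀/q = 7.068/2.939.

factor ≈ 2.40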